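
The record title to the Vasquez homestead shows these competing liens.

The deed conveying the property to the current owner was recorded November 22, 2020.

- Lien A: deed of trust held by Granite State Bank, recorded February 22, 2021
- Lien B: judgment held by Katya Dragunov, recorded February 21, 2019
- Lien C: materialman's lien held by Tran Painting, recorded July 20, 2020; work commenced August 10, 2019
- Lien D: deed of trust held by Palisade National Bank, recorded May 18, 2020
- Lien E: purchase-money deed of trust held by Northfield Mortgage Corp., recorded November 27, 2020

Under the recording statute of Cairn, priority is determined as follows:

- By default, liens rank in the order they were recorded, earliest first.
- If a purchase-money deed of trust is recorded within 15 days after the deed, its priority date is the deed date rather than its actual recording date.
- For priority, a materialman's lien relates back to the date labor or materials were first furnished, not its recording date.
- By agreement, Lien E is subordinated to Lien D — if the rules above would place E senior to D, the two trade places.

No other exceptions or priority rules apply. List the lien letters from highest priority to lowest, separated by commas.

B, C, D, E, A

First, effective dates: C relates back to August 10, 2019 (work commenced); E was recorded within the 15-day window, so its effective date is the deed date November 22, 2020.
Sorted by effective date: B (February 21, 2019), C (August 10, 2019), D (May 18, 2020), E (November 22, 2020), A (February 22, 2021).
Since E is not senior to D, the subordination leaves the order unchanged.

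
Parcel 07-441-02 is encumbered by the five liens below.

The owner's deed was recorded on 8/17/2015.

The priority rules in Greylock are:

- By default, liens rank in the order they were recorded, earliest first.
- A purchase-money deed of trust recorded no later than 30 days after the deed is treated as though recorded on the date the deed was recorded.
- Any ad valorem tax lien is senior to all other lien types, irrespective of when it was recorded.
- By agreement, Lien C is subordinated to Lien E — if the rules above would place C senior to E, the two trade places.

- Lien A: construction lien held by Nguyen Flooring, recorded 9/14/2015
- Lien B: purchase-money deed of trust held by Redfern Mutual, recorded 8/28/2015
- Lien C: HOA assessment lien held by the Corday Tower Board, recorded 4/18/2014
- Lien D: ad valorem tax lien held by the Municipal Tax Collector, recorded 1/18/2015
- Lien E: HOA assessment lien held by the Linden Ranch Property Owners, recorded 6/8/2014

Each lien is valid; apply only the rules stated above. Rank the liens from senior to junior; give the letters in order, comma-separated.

Adjusting effective dates: B's effective date is the deed date, 8/17/2015.
D, as an ad valorem tax lien, has superpriority and ranks first.
Among the remaining liens, by effective date: C (4/18/2014), E (6/8/2014), B (8/17/2015), A (9/14/2015).
C is senior to E before the subordination, so the two trade places.

D, E, C, B, A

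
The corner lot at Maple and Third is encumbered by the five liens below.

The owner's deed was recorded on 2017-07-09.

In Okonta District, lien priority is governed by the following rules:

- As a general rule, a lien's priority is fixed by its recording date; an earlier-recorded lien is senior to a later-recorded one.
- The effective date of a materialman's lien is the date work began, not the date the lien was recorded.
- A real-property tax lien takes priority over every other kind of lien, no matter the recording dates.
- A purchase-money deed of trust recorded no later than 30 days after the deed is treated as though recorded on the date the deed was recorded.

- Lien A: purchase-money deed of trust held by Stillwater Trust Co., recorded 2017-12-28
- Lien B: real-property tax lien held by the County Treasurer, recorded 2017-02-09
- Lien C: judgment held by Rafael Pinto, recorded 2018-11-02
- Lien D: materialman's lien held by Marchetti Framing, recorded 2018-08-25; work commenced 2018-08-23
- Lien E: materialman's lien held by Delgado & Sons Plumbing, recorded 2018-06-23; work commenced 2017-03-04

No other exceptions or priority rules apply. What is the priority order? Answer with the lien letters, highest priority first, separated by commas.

B, E, A, D, C

Effective dates: A was recorded 172 days after the deed, outside the 30-day window, so it keeps its recording date; D's effective date is 2018-08-23, when work began; E's effective date is 2017-03-04, when work began.
As a real-property tax lien, B is senior to every other lien.
Ordering the rest by effective date: E (2017-03-04), A (2017-12-28), D (2018-08-23), C (2018-11-02).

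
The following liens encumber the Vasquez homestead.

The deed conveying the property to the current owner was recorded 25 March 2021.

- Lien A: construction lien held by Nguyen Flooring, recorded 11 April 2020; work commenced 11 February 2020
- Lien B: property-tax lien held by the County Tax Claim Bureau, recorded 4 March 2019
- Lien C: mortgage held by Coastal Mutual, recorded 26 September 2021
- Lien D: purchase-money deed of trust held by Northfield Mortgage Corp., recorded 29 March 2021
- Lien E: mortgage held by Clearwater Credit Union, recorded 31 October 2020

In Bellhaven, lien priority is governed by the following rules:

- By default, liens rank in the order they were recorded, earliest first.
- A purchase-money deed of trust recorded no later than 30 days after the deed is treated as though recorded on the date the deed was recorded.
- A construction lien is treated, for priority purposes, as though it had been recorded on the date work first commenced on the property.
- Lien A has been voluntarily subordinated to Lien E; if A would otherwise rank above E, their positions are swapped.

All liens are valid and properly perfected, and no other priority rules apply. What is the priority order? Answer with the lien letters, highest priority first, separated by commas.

Effective dates after the stated exceptions: A is treated as recorded 11 February 2020, the work-commencement date; D was recorded within the 30-day window, so its effective date is the deed date 25 March 2021.
Ordering by effective date: B (4 March 2019), A (11 February 2020), E (31 October 2020), D (25 March 2021), C (26 September 2021).
The subordination applies — A was senior to E — so A and E swap.

B, E, A, D, C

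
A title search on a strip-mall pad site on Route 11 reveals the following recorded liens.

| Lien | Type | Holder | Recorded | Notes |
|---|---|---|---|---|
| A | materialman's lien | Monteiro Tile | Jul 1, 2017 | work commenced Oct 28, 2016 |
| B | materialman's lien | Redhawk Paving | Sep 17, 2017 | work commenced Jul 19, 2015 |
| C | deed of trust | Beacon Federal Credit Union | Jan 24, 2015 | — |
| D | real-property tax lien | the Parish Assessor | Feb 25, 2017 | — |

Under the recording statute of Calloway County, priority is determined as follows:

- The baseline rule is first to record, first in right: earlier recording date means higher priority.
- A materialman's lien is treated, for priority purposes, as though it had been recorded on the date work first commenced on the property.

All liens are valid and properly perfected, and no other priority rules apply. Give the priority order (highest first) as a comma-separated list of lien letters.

First, effective dates: A's effective date is Oct 28, 2016, when work began; B relates back to Jul 19, 2015 (work commenced).
By effective date: C (Jan 24, 2015), B (Jul 19, 2015), A (Oct 28, 2016), D (Feb 25, 2017).

C, B, A, D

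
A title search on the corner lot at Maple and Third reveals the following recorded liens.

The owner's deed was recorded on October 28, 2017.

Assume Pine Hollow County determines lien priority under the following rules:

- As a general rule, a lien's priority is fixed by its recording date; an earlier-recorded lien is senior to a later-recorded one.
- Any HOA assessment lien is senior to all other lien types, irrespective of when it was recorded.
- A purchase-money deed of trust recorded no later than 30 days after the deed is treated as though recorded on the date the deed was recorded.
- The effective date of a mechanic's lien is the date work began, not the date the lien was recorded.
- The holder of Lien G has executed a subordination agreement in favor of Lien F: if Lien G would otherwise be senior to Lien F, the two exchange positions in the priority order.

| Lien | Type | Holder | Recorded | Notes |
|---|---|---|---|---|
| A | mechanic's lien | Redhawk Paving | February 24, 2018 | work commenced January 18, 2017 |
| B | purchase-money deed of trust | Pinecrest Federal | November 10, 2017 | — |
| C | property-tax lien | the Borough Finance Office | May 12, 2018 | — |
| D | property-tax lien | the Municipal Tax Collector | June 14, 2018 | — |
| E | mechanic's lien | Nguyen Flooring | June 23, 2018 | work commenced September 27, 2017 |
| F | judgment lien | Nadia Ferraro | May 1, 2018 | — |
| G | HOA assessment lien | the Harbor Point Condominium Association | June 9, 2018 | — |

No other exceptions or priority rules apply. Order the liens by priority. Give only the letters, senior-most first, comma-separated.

F, A, E, B, G, C, D

First, effective dates: A's effective date is January 18, 2017, when work began; B's effective date is the deed date, October 28, 2017; E is treated as recorded September 27, 2017, the work-commencement date.
As an HOA assessment lien, G is senior to every other lien.
The other liens, earliest effective date first: A (January 18, 2017), E (September 27, 2017), B (October 28, 2017), F (May 1, 2018), C (May 12, 2018), D (June 14, 2018).
Because G would otherwise rank above F, the subordination swaps them.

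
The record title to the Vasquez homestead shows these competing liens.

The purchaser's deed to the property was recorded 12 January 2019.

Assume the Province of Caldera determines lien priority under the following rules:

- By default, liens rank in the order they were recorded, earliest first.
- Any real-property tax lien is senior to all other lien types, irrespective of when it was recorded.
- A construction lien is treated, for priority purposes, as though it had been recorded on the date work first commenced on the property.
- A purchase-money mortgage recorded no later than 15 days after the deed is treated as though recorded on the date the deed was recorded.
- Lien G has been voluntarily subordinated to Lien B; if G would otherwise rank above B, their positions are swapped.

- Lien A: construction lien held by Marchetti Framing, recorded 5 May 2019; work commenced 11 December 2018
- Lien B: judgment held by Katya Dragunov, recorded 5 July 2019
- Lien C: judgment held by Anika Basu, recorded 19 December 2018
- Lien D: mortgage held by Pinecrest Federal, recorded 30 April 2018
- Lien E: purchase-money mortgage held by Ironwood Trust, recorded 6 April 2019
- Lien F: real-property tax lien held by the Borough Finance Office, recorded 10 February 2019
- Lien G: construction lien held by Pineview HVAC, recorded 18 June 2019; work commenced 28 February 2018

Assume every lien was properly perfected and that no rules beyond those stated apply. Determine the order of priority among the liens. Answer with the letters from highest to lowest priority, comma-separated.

Effective dates after the stated exceptions: A is treated as recorded 11 December 2018, the work-commencement date; E was recorded 84 days after the deed — beyond 15 days — so no relation-back applies; G's effective date is 28 February 2018, when work began.
F, as a real-property tax lien, has superpriority and ranks first.
The other liens, earliest effective date first: G (28 February 2018), D (30 April 2018), A (11 December 2018), C (19 December 2018), E (6 April 2019), B (5 July 2019).
G would otherwise be senior to B, so under the subordination agreement G and B exchange positions.

F, B, D, A, C, E, G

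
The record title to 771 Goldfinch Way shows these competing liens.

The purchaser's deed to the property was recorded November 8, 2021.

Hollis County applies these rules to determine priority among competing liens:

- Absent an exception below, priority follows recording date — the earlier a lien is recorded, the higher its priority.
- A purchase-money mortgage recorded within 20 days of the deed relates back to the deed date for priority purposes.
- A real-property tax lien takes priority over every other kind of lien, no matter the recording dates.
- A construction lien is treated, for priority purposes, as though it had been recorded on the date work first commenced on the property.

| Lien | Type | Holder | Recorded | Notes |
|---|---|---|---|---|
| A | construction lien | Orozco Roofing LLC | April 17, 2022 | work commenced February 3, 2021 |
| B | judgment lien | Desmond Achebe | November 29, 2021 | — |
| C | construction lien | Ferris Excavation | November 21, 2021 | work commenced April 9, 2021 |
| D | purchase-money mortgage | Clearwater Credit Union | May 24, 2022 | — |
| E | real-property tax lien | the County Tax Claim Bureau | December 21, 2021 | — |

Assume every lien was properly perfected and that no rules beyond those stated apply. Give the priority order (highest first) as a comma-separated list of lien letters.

E, A, C, B, D

First, effective dates: A is treated as recorded February 3, 2021, the work-commencement date; C relates back to April 9, 2021 (work commenced); D missed the 20-day window (197 days after the deed), so its recording date stands.
E, as a real-property tax lien, has superpriority and ranks first.
Ordering the rest by effective date: A (February 3, 2021), C (April 9, 2021), B (November 29, 2021), D (May 24, 2022).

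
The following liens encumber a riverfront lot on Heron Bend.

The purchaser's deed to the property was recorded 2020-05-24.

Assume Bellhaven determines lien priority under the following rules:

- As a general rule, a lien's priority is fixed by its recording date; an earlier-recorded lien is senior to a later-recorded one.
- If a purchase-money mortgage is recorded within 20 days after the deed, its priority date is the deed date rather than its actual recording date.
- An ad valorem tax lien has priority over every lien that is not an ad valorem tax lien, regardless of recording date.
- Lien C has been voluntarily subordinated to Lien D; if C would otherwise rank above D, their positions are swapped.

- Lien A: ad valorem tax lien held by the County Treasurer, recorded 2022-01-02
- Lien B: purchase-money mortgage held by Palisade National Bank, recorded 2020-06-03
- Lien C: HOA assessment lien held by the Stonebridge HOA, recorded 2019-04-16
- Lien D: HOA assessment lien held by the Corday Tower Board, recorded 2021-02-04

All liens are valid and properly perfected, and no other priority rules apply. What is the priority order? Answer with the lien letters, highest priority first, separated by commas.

First, effective dates: B relates back to the deed date 2020-05-24.
A, as an ad valorem tax lien, has superpriority and ranks first.
Remaining liens by effective date: C (2019-04-16), B (2020-05-24), D (2021-02-04).
Because C would otherwise rank above D, the subordination swaps them.

A, D, B, C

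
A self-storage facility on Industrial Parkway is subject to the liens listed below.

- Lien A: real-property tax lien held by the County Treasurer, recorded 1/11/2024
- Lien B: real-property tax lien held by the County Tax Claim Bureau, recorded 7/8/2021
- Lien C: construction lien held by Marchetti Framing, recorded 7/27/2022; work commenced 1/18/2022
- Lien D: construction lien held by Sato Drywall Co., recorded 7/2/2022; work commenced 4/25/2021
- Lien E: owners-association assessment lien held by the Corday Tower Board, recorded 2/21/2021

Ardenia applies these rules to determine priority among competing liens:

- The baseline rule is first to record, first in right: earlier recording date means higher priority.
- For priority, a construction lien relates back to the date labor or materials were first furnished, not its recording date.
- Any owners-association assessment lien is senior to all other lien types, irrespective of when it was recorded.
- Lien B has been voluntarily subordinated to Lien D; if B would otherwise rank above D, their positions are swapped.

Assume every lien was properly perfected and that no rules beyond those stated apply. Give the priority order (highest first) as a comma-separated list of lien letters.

Effective dates after the stated exceptions: C's effective date is 1/18/2022, when work began; D relates back to 4/25/2021 (work commenced).
E is an owners-association assessment lien, so it outranks all other liens regardless of date.
Remaining liens by effective date: D (4/25/2021), B (7/8/2021), C (1/18/2022), A (1/11/2024).
B already ranks below D; the subordination has no effect.

E, D, B, C, A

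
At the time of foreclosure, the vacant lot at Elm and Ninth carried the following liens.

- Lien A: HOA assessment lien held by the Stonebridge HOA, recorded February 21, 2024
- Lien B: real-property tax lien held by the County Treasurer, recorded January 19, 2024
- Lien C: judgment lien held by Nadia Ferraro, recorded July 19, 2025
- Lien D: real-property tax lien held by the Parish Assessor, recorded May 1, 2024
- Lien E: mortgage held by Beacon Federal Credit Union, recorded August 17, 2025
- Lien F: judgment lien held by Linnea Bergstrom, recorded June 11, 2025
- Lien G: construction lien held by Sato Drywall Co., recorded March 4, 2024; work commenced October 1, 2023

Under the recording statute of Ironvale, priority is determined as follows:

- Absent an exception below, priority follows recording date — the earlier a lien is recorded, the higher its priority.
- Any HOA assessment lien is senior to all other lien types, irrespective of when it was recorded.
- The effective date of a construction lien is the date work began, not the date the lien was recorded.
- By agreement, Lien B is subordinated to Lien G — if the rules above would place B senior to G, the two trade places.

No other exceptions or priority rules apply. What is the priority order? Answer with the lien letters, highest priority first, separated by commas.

Effective dates: G is treated as recorded October 1, 2023, the work-commencement date.
A is an HOA assessment lien, so it outranks all other liens regardless of date.
The other liens, earliest effective date first: G (October 1, 2023), B (January 19, 2024), D (May 1, 2024), F (June 11, 2025), C (July 19, 2025), E (August 17, 2025).
B is already junior to G, so the subordination agreement changes nothing.

A, G, B, D, F, C, E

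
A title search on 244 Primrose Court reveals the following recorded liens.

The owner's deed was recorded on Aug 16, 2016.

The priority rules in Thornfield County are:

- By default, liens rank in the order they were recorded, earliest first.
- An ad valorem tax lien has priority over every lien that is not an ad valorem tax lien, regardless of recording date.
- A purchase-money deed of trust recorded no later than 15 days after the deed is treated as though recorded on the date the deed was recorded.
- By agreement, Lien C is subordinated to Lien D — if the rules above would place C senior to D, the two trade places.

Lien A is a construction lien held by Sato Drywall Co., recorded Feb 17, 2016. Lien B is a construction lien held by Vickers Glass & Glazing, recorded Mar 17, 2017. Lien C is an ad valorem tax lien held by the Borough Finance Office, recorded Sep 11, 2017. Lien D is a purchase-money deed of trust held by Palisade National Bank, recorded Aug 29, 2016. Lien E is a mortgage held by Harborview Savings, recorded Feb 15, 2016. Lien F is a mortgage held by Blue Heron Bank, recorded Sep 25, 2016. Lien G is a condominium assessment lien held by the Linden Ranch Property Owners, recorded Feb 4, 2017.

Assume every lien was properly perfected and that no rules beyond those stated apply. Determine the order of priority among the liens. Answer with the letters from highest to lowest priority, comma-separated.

D, E, A, C, F, G, B

Effective dates after the stated exceptions: D's effective date is the deed date, Aug 16, 2016.
C, as an ad valorem tax lien, has superpriority and ranks first.
Remaining liens by effective date: E (Feb 15, 2016), A (Feb 17, 2016), D (Aug 16, 2016), F (Sep 25, 2016), G (Feb 4, 2017), B (Mar 17, 2017).
C is senior to D before the subordination, so the two trade places.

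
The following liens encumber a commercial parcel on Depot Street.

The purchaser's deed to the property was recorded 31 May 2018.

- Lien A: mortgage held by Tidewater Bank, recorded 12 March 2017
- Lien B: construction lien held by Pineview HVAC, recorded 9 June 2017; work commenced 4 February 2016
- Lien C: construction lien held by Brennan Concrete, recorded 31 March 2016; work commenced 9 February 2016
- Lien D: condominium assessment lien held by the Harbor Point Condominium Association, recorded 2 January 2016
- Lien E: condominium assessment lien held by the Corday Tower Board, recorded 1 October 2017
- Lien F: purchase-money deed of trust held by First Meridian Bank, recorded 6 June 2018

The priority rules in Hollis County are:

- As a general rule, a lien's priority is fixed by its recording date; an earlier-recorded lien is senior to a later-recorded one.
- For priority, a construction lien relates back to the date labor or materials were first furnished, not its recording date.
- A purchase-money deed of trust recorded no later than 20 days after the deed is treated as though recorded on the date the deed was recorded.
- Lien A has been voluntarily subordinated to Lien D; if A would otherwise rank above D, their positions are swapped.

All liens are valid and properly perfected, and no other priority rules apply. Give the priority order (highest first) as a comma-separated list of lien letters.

First, effective dates: B relates back to 4 February 2016 (work commenced); C is treated as recorded 9 February 2016, the work-commencement date; F's effective date is the deed date, 31 May 2018.
Ordering by effective date: D (2 January 2016), B (4 February 2016), C (9 February 2016), A (12 March 2017), E (1 October 2017), F (31 May 2018).
Since A is not senior to D, the subordination leaves the order unchanged.

D, B, C, A, E, F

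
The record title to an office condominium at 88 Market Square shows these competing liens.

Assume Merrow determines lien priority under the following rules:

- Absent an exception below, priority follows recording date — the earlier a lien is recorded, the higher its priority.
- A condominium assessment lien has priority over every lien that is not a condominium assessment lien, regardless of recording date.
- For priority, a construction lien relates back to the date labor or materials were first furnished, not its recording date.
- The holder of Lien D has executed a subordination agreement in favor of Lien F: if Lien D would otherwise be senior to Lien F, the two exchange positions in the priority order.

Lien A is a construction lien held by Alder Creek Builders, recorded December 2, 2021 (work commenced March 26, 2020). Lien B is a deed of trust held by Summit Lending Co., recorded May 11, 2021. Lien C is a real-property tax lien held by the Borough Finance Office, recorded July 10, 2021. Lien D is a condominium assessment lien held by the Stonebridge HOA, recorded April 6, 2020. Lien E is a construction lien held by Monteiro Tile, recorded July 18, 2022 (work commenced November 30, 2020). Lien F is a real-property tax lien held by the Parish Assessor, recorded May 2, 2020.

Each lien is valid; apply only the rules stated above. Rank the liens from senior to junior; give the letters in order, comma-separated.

F, A, D, E, B, C

Adjusting effective dates: A is treated as recorded March 26, 2020, the work-commencement date; E is treated as recorded November 30, 2020, the work-commencement date.
D is a condominium assessment lien, so it outranks all other liens regardless of date.
Remaining liens by effective date: A (March 26, 2020), F (May 2, 2020), E (November 30, 2020), B (May 11, 2021), C (July 10, 2021).
D is senior to F before the subordination, so the two trade places.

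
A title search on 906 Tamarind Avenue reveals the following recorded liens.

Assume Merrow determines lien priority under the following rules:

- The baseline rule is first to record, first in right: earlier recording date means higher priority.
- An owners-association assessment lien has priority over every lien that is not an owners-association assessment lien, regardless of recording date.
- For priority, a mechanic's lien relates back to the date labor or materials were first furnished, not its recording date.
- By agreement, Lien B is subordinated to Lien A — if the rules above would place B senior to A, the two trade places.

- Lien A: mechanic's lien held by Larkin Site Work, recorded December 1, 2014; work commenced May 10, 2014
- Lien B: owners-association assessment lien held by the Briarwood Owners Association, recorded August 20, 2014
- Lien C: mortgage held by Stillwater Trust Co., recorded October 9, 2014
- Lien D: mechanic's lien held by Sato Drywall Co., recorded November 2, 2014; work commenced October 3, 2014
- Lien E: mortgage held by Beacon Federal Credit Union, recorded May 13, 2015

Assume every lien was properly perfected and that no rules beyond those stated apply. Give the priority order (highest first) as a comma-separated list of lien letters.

Effective dates: A relates back to May 10, 2014 (work commenced); D relates back to October 3, 2014 (work commenced).
B is an owners-association assessment lien and takes priority over every other lien.
Ordering the rest by effective date: A (May 10, 2014), D (October 3, 2014), C (October 9, 2014), E (May 13, 2015).
Because B would otherwise rank above A, the subordination swaps them.

A, B, D, C, E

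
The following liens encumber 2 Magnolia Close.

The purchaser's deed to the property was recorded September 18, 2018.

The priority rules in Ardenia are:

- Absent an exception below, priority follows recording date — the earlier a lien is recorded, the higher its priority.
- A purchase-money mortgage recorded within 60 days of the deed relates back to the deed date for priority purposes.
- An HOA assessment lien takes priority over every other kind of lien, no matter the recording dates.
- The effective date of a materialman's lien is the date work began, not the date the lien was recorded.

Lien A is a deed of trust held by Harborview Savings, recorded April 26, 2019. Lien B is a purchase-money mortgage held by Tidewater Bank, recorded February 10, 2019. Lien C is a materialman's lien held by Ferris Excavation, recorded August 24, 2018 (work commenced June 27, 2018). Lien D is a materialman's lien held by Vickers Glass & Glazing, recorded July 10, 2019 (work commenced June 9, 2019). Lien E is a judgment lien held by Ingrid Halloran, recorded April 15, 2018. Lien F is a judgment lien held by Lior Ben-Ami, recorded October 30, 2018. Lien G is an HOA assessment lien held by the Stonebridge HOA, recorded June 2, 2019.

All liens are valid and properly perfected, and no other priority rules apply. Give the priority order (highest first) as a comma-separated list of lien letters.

G, E, C, F, B, A, D

First, effective dates: B was recorded 145 days after the deed, outside the 60-day window, so it keeps its recording date; C's effective date is June 27, 2018, when work began; D is treated as recorded June 9, 2019, the work-commencement date.
G is an HOA assessment lien and takes priority over every other lien.
Ordering the rest by effective date: E (April 15, 2018), C (June 27, 2018), F (October 30, 2018), B (February 10, 2019), A (April 26, 2019), D (June 9, 2019).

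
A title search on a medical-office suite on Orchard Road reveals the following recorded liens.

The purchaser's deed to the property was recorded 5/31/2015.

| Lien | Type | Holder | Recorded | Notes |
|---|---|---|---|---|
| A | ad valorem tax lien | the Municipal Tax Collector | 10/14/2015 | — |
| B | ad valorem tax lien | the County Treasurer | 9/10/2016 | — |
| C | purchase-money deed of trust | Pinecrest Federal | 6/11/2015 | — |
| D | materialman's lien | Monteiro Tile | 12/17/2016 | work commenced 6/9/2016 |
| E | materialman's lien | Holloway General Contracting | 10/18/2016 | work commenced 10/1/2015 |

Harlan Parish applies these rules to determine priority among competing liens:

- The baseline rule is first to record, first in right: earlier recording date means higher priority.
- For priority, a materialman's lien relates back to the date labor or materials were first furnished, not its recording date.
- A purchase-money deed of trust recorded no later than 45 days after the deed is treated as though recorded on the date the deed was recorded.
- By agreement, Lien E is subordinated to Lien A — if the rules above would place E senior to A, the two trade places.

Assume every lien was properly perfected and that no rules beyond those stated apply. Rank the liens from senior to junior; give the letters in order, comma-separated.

C, A, E, D, B

Effective dates: C's effective date is the deed date, 5/31/2015; D is treated as recorded 6/9/2016, the work-commencement date; E's effective date is 10/1/2015, when work began.
Sorted by effective date: C (5/31/2015), E (10/1/2015), A (10/14/2015), D (6/9/2016), B (9/10/2016).
E would otherwise be senior to A, so under the subordination agreement E and A exchange positions.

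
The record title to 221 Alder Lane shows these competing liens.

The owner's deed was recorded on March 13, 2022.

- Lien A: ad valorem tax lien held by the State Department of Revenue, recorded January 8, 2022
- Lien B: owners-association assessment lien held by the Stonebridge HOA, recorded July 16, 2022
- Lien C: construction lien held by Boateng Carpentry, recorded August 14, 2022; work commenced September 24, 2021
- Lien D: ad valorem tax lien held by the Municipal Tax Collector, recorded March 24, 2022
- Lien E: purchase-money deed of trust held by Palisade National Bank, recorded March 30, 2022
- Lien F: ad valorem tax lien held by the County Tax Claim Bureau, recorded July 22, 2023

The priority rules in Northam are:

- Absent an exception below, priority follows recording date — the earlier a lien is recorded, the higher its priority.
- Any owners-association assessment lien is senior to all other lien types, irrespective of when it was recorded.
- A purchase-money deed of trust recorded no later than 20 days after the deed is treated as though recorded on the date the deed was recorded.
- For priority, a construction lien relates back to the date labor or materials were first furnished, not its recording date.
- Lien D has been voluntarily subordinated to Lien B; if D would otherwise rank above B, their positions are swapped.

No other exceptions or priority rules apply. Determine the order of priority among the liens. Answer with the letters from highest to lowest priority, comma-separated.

B, C, A, E, D, F

Adjusting effective dates: C is treated as recorded September 24, 2021, the work-commencement date; E's effective date is the deed date, March 13, 2022.
B is an owners-association assessment lien and takes priority over every other lien.
Ordering the rest by effective date: C (September 24, 2021), A (January 8, 2022), E (March 13, 2022), D (March 24, 2022), F (July 22, 2023).
D is already junior to B, so the subordination agreement changes nothing.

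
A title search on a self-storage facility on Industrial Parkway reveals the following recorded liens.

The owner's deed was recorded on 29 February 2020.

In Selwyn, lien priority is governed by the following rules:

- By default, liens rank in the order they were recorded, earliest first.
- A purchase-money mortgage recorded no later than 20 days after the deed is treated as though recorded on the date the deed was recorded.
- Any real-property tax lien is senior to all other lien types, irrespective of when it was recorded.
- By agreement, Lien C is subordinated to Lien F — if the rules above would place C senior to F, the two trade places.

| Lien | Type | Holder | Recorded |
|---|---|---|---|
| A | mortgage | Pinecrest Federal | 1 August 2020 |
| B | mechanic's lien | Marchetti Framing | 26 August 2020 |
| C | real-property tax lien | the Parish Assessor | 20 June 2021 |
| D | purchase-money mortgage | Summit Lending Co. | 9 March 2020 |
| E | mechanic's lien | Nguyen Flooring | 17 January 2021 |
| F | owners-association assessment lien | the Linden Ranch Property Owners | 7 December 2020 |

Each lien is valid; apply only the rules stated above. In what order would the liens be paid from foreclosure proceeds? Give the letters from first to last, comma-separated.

Effective dates after the stated exceptions: D was recorded within the 20-day window, so its effective date is the deed date 29 February 2020.
As a real-property tax lien, C is senior to every other lien.
The other liens, earliest effective date first: D (29 February 2020), A (1 August 2020), B (26 August 2020), F (7 December 2020), E (17 January 2021).
C is senior to F before the subordination, so the two trade places.

F, D, A, B, C, E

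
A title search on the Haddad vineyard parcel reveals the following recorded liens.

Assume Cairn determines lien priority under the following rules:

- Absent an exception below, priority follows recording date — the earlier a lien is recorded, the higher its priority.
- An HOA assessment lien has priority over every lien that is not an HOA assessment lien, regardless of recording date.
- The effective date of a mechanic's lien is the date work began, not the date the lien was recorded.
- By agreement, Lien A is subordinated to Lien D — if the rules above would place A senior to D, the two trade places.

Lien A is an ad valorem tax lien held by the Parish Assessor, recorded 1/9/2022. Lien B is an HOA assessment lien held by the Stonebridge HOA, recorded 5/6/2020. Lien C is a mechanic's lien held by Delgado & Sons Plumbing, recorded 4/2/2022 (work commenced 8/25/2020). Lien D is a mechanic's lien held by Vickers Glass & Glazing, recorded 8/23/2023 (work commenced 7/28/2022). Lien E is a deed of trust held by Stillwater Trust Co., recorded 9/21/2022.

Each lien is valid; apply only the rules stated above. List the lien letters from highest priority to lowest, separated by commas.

Effective dates: C relates back to 8/25/2020 (work commenced); D is treated as recorded 7/28/2022, the work-commencement date.
B is an HOA assessment lien, so it outranks all other liens regardless of date.
Among the remaining liens, by effective date: C (8/25/2020), A (1/9/2022), D (7/28/2022), E (9/21/2022).
Because A would otherwise rank above D, the subordination swaps them.

B, C, D, A, E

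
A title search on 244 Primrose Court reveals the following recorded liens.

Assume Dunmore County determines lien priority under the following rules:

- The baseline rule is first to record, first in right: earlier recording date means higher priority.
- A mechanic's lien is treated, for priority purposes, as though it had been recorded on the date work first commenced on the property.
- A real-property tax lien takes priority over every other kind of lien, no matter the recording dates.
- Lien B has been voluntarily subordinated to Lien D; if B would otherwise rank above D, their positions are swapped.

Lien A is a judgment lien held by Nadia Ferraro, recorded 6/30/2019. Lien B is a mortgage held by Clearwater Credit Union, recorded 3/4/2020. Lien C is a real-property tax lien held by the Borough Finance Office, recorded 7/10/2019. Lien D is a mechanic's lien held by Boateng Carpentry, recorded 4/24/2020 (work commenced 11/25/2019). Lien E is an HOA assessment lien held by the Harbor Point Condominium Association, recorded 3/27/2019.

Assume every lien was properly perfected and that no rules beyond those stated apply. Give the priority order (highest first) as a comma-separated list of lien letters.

Adjusting effective dates: D relates back to 11/25/2019 (work commenced).
C, as a real-property tax lien, has superpriority and ranks first.
Remaining liens by effective date: E (3/27/2019), A (6/30/2019), D (11/25/2019), B (3/4/2020).
Since B is not senior to D, the subordination leaves the order unchanged.

C, E, A, D, B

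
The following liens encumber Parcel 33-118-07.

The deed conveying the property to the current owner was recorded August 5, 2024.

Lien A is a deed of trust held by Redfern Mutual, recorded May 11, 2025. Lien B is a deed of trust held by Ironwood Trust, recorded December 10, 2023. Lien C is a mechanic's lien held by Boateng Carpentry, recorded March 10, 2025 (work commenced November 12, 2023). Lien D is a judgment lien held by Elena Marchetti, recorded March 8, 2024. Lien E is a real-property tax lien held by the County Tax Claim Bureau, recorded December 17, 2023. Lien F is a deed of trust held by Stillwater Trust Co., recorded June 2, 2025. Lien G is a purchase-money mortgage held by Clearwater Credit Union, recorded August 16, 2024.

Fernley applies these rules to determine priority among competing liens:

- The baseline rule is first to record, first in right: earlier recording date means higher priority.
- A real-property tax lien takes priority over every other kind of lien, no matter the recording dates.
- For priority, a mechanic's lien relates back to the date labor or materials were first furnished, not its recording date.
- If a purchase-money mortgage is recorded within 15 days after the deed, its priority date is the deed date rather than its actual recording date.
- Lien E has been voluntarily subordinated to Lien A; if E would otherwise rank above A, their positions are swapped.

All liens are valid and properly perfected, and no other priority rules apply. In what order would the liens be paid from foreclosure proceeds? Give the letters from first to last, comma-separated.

First, effective dates: C is treated as recorded November 12, 2023, the work-commencement date; G was recorded within the 15-day window, so its effective date is the deed date August 5, 2024.
E is a real-property tax lien and takes priority over every other lien.
Remaining liens by effective date: C (November 12, 2023), B (December 10, 2023), D (March 8, 2024), G (August 5, 2024), A (May 11, 2025), F (June 2, 2025).
E would otherwise be senior to A, so under the subordination agreement E and A exchange positions.

A, C, B, D, G, E, F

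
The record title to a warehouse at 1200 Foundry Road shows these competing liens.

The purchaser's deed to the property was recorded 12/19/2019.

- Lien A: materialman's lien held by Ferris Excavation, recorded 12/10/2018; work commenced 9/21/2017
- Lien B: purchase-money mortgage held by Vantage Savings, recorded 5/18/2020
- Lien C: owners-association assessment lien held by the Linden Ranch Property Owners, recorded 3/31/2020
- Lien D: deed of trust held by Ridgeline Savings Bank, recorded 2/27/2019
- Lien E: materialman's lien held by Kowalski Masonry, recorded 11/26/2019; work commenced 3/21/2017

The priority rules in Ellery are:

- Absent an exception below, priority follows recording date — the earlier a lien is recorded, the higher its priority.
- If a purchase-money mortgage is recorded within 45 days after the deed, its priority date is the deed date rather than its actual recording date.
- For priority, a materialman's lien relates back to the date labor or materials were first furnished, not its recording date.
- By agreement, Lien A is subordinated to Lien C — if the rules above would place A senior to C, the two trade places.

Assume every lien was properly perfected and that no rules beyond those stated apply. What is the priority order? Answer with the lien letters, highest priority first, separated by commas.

E, C, D, A, B

Adjusting effective dates: A is treated as recorded 9/21/2017, the work-commencement date; B was recorded 151 days after the deed — beyond 45 days — so no relation-back applies; E is treated as recorded 3/21/2017, the work-commencement date.
By effective date: E (3/21/2017), A (9/21/2017), D (2/27/2019), C (3/31/2020), B (5/18/2020).
A would otherwise be senior to C, so under the subordination agreement A and C exchange positions.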